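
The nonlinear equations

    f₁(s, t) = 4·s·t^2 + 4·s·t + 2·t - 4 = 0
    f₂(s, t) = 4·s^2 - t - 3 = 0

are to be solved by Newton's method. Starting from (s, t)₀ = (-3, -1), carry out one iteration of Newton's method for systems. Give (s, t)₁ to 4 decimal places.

At (-3, -1): F = (-6.0000, 34.0000).
Jacobian J = [[4·t^2 + 4·t, 8·s·t + 4·s + 2], [8·s, -1]].
At the point, J = [[0.0000, 14.0000], [-24.0000, -1.0000]] (det J = 336.0000).
Solving J·Δ = −F gives Δ = (1.3988, 0.4286).
Then the next iterate is (s, t)₁ = (-1.6012, -0.5714).

(-1.6012, -0.5714)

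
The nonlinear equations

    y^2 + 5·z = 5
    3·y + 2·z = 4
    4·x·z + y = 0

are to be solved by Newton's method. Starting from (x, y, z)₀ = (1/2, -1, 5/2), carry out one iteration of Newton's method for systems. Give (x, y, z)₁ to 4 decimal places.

At (1/2, -1, 5/2): F = (8.5000, -2.0000, 4.0000).
Jacobian J = [[0, 2·y, 5], [0, 3, 2], [4·z, 1, 4·x]].
At the point, J = [[0.0000, -2.0000, 5.0000], [0.0000, 3.0000, 2.0000], [10.0000, 1.0000, 2.0000]] (det J = -190.0000).
Solving J·Δ = −F gives Δ = (-0.3158, 1.4211, -1.1316).
Then the next iterate is (x, y, z)₁ = (0.1842, 0.4211, 1.3684).

(0.1842, 0.4211, 1.3684)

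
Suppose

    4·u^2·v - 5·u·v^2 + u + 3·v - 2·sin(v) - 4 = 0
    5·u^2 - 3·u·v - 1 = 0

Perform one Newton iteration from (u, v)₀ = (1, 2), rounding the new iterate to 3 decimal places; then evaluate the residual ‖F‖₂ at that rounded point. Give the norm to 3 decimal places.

3.793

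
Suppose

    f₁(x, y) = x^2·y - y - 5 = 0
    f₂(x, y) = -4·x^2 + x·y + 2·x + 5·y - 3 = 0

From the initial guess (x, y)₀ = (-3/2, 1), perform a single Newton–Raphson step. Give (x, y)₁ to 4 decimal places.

At (-3/2, 1): F = (-3.7500, -11.5000).
Jacobian J = [[2·x·y, x^2 - 1], [-8·x + y + 2, x + 5]].
At the point, J = [[-3.0000, 1.2500], [15.0000, 3.5000]] (det J = -29.2500).
Solving J·Δ = −F gives Δ = (0.0427, 3.1026).
Then the next iterate is (x, y)₁ = (-1.4573, 4.1026).

(-1.4573, 4.1026)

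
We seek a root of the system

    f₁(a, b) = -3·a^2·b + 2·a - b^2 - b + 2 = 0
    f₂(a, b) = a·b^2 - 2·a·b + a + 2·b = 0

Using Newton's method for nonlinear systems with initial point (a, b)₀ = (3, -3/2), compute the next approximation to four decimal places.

(1.9717, -0.7828)

At (3, -3/2): F = (47.7500, 15.7500).
Jacobian J = [[-6·a·b + 2, -3·a^2 - 2·b - 1], [b^2 - 2·b + 1, 2·a·b - 2·a + 2]].
At the point, J = [[29.0000, -25.0000], [6.2500, -13.0000]] (det J = -220.7500).
Solving J·Δ = −F gives Δ = (-1.0283, 0.7172).
Then the next iterate is (a, b)₁ = (1.9717, -0.7828).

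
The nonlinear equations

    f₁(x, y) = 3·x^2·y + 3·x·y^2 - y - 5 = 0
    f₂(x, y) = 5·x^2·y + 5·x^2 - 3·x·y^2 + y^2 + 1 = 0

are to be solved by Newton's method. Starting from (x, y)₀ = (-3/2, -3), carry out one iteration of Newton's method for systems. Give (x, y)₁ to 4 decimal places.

At (-3/2, -3): F = (-62.7500, 28.0000).
Jacobian J = [[6·x·y + 3·y^2, 3·x^2 + 6·x·y - 1], [10·x·y + 10·x - 3·y^2, 5·x^2 - 6·x·y + 2·y]].
At the point, J = [[54.0000, 32.7500], [3.0000, -21.7500]] (det J = -1272.7500).
Solving J·Δ = −F gives Δ = (0.3518, 1.3359).
Then the next iterate is (x, y)₁ = (-1.1482, -1.6641).

(-1.1482, -1.6641)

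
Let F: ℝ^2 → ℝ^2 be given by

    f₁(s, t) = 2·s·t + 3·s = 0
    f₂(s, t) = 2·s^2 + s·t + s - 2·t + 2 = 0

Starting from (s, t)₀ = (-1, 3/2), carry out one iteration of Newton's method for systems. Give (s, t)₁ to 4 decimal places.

(-0.2857, 0.6429)

At (-1, 3/2): F = (-6.0000, -1.5000).
Jacobian J = [[2·t + 3, 2·s], [4·s + t + 1, s - 2]].
At the point, J = [[6.0000, -2.0000], [-1.5000, -3.0000]] (det J = -21.0000).
Solving J·Δ = −F gives Δ = (0.7143, -0.8571).
Then the next iterate is (s, t)₁ = (-0.2857, 0.6429).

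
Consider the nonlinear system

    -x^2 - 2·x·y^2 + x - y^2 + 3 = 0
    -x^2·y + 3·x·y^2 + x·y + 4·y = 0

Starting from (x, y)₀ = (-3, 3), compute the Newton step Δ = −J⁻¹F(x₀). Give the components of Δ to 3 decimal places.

At (-3, 3): F = (36.000, -105.000).
Jacobian J = [[-2·x - 2·y^2 + 1, -4·x·y - 2·y], [-2·x·y + 3·y^2 + y, -x^2 + 6·x·y + x + 4]].
At the point, J = [[-11.000, 30.000], [48.000, -62.000]] (det J = -758.000).
Solving J·Δ = −F gives Δ = (1.211, -0.756).

(1.211, -0.756)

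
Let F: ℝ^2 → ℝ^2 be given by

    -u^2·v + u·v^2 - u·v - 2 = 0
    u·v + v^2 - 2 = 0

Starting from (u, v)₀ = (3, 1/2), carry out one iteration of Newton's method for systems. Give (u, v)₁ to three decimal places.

At (3, 1/2): F = (-7.250, -0.250).
Jacobian J = [[-2·u·v + v^2 - v, -u^2 + 2·u·v - u], [v, u + 2·v]].
At the point, J = [[-3.250, -9.000], [0.500, 4.000]] (det J = -8.500).
Solving J·Δ = −F gives Δ = (-3.676, 0.522).
Then the next iterate is (u, v)₁ = (-0.676, 1.022).

(-0.676, 1.022)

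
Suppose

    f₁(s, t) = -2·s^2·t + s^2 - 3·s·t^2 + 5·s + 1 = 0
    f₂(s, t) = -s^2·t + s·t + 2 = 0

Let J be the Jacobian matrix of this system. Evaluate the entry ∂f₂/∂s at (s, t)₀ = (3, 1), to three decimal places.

∂f₂/∂s = -2·s·t + t.
At (3, 1) this is -5.000.

-5.000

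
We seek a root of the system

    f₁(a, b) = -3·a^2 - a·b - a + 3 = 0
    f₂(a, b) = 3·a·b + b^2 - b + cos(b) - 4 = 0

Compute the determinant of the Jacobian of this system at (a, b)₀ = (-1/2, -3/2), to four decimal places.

-13.5088

J = [[-6·a - b - 1, -a], [3·b, 3·a + 2·b - sin(b) - 1]].
At the point, J = [[3.5000, 0.5000], [-4.5000, -4.502505]].
det J = -13.5088.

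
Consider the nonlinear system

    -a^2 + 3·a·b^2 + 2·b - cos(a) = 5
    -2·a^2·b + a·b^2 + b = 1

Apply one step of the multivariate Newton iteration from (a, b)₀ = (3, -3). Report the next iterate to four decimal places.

(1.8536, -2.2740)

At (3, -3): F = (61.989992, 77.0000).
Jacobian J = [[-2·a + 3·b^2 + sin(a), 6·a·b + 2], [-4·a·b + b^2, -2·a^2 + 2·a·b + 1]].
At the point, J = [[21.141120, -52.0000], [45.0000, -35.0000]] (det J = 1600.060800).
Solving J·Δ = −F gives Δ = (-1.1464, 0.7260).
Then the next iterate is (a, b)₁ = (1.8536, -2.2740).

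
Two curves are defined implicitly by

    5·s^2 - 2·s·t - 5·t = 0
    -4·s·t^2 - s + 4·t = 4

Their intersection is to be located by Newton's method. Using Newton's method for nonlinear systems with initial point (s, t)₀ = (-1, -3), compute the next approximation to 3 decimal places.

(-8.000, 11.000)

At (-1, -3): F = (14.000, 21.000).
Jacobian J = [[10·s - 2·t, -2·s - 5], [-4·t^2 - 1, -8·s·t + 4]].
At the point, J = [[-4.000, -3.000], [-37.000, -20.000]] (det J = -31.000).
Solving J·Δ = −F gives Δ = (-7.000, 14.000).
Then the next iterate is (s, t)₁ = (-8.000, 11.000).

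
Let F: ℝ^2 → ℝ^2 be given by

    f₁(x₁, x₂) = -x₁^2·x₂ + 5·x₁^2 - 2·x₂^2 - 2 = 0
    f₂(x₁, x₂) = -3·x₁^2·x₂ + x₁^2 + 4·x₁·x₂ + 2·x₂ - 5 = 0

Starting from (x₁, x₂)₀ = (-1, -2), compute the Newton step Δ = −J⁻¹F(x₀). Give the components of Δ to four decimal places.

At (-1, -2): F = (-3.0000, 6.0000).
Jacobian J = [[-2·x₁·x₂ + 10·x₁, -x₁^2 - 4·x₂], [-6·x₁·x₂ + 2·x₁ + 4·x₂, -3·x₁^2 + 4·x₁ + 2]].
At the point, J = [[-14.0000, 7.0000], [-22.0000, -5.0000]] (det J = 224.0000).
Solving J·Δ = −F gives Δ = (0.1205, 0.6696).

(0.1205, 0.6696)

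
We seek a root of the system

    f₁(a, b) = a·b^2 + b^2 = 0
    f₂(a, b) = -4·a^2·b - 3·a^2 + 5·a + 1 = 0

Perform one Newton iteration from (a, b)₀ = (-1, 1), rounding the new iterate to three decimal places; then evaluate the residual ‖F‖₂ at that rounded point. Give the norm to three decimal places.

0.000

At (-1, 1): F = (0.000, -11.000).
Jacobian J = [[b^2, 2·a·b + 2·b], [-8·a·b - 6·a + 5, -4·a^2]].
At the point, J = [[1.000, 0.000], [19.000, -4.000]] (det J = -4.000).
Solving J·Δ = −F gives Δ = (0.000, -2.750).
Then the next iterate is (a, b)₁ = (-1.000, -1.750).
Re-evaluating at (-1.000, -1.750): F = (0.000, 0.000), so ‖F‖₂ = 0.000.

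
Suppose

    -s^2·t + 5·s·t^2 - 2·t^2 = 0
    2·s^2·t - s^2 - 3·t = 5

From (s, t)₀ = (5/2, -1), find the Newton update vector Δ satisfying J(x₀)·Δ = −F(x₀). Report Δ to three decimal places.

(-1.295, 0.139)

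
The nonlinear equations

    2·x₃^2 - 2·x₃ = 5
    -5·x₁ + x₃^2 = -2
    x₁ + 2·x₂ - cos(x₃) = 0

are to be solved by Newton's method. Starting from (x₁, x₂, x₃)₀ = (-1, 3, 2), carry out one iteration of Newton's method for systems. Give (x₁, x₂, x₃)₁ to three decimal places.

At (-1, 3, 2): F = (-1.000, 11.000, 5.41615).
Jacobian J = [[0, 0, 4·x₃ - 2], [-5, 0, 2·x₃], [1, 2, sin(x₃)]].
At the point, J = [[0.000, 0.000, 6.000], [-5.000, 0.000, 4.000], [1.000, 2.000, 0.90930]] (det J = -60.000).
Solving J·Δ = −F gives Δ = (2.333, -3.951, 0.167).
Then the next iterate is (x₁, x₂, x₃)₁ = (1.333, -0.951, 2.167).

(1.333, -0.951, 2.167)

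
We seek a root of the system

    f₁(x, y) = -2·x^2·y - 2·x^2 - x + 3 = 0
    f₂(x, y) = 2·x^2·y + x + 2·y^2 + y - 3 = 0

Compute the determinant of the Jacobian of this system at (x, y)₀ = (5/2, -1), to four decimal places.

-122.0000

J = [[-4·x·y - 4·x - 1, -2·x^2], [4·x·y + 1, 2·x^2 + 4·y + 1]].
At the point, J = [[-1.0000, -12.5000], [-9.0000, 9.5000]].
det J = -122.0000.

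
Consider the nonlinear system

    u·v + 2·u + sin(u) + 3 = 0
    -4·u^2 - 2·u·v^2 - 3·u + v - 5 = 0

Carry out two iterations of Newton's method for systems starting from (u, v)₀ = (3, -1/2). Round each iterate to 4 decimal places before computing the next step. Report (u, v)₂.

At (3, -1/2): F = (7.641120, -52.0000).
Jacobian J = [[v + cos(u) + 2, u], [-8·u - 2·v^2 - 3, -4·u·v + 1]].
At the point, J = [[0.510008, 3.0000], [-27.5000, 7.0000]] (det J = 86.070053).
Solving J·Δ = −F gives Δ = (-2.4339, -2.1333).
Then the next iterate is (u, v)₁ = (0.5661, -2.6333).
Round to (0.5661, -2.6333) and repeat: F = (3.177833, -18.464456), J = [[0.210699, 0.5661], [-21.397338, 6.962845]].
Δ = (-2.3991, -4.7206), so (u, v)₂ = (-1.8330, -7.3539).

(-1.8330, -7.3539)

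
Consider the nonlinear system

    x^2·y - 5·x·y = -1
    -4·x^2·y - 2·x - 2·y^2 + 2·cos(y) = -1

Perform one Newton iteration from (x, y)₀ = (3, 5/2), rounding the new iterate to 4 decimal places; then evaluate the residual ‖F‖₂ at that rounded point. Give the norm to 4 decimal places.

At (3, 5/2): F = (-14.0000, -109.102287).
Jacobian J = [[2·x·y - 5·y, x^2 - 5·x], [-8·x·y - 2, -4·x^2 - 4·y - 2·sin(y)]].
At the point, J = [[2.5000, -6.0000], [-62.0000, -47.196944]] (det J = -489.992361).
Solving J·Δ = −F gives Δ = (0.0125, -2.3281).
Then the next iterate is (x, y)₁ = (3.0125, 0.1719).
Re-evaluating at (3.0125, 0.1719): F = (-0.029224, -9.353654), so ‖F‖₂ = 9.3537.

9.3537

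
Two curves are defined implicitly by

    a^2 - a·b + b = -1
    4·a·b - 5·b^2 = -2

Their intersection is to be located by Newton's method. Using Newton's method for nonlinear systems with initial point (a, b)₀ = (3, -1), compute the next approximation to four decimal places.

At (3, -1): F = (12.0000, -15.0000).
Jacobian J = [[2·a - b, -a + 1], [4·b, 4·a - 10·b]].
At the point, J = [[7.0000, -2.0000], [-4.0000, 22.0000]] (det J = 146.0000).
Solving J·Δ = −F gives Δ = (-1.6027, 0.3904).
Then the next iterate is (a, b)₁ = (1.3973, -0.6096).

(1.3973, -0.6096)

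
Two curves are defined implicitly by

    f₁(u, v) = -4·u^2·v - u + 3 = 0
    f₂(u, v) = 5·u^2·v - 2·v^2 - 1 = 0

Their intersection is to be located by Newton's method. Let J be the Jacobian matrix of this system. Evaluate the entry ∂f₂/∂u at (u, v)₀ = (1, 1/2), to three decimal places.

5.000

∂f₂/∂u = 10·u·v.
At (1, 1/2) this is 5.000.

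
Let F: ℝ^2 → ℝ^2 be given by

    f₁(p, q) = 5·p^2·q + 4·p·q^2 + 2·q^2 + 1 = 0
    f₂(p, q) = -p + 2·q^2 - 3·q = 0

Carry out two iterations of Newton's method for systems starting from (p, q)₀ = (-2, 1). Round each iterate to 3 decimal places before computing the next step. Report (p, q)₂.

At (-2, 1): F = (15.000, 1.000).
Jacobian J = [[10·p·q + 4·q^2, 5·p^2 + 8·p·q + 4·q], [-1, 4·q - 3]].
At the point, J = [[-16.000, 8.000], [-1.000, 1.000]] (det J = -8.000).
Solving J·Δ = −F gives Δ = (0.875, -0.125).
Then the next iterate is (p, q)₁ = (-1.125, 0.875).
Round to (-1.125, 0.875) and repeat: F = (4.62305, 0.03125), J = [[-6.78125, 1.95312], [-1.000, 0.500]].
Δ = (1.566, 3.069), so (p, q)₂ = (0.441, 3.944).

(0.441, 3.944)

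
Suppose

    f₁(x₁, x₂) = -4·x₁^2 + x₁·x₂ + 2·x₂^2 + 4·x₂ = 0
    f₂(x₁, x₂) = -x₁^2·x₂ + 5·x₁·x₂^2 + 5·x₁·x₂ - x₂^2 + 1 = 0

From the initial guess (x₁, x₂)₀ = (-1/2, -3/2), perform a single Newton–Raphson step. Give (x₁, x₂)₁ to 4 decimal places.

At (-1/2, -3/2): F = (-1.7500, -2.7500).
Jacobian J = [[-8·x₁ + x₂, x₁ + 4·x₂ + 4], [-2·x₁·x₂ + 5·x₂^2 + 5·x₂, -x₁^2 + 10·x₁·x₂ + 5·x₁ - 2·x₂]].
At the point, J = [[2.5000, -2.5000], [2.2500, 7.7500]] (det J = 25.0000).
Solving J·Δ = −F gives Δ = (0.8175, 0.1175).
Then the next iterate is (x₁, x₂)₁ = (0.3175, -1.3825).

(0.3175, -1.3825)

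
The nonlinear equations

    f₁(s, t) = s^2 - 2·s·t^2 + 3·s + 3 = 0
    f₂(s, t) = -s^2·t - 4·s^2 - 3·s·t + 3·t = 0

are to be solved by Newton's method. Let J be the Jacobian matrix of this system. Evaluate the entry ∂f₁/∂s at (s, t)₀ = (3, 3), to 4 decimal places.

∂f₁/∂s = 2·s - 2·t^2 + 3.
At (3, 3) this is -9.0000.

-9.0000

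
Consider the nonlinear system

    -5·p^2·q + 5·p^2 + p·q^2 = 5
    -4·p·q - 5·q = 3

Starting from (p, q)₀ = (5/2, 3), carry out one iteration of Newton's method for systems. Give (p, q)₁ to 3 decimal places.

(2.750, -0.400)

At (5/2, 3): F = (-45.000, -48.000).
Jacobian J = [[-10·p·q + 10·p + q^2, -5·p^2 + 2·p·q], [-4·q, -4·p - 5]].
At the point, J = [[-41.000, -16.250], [-12.000, -15.000]] (det J = 420.000).
Solving J·Δ = −F gives Δ = (0.250, -3.400).
Then the next iterate is (p, q)₁ = (2.750, -0.400).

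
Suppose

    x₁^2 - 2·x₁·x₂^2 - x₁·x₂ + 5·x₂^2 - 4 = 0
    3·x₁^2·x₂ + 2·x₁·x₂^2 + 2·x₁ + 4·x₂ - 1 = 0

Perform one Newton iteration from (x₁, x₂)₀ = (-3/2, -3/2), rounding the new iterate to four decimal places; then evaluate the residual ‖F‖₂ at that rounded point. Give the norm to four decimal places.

At (-3/2, -3/2): F = (14.0000, -26.8750).
Jacobian J = [[2·x₁ - 2·x₂^2 - x₂, -4·x₁·x₂ - x₁ + 10·x₂], [6·x₁·x₂ + 2·x₂^2 + 2, 3·x₁^2 + 4·x₁·x₂ + 4]].
At the point, J = [[-6.0000, -22.5000], [20.0000, 19.7500]] (det J = 331.5000).
Solving J·Δ = −F gives Δ = (0.9900, 0.3582).
Then the next iterate is (x₁, x₂)₁ = (-0.5100, -1.1418).
Re-evaluating at (-0.5100, -1.1418): F = (3.526100, -8.807928), so ‖F‖₂ = 9.4875.

9.4875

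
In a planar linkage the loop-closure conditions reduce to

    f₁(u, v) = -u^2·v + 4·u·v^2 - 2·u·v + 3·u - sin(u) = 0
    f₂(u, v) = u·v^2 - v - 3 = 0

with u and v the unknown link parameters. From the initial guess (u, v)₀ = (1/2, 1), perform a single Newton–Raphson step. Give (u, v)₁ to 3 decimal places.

(4.000, -3.618)

At (1/2, 1): F = (1.77057, -3.500).
Jacobian J = [[-2·u·v + 4·v^2 - 2·v - cos(u) + 3, -u^2 + 8·u·v - 2·u], [v^2, 2·u·v - 1]].
At the point, J = [[3.12242, 2.750], [1.000, 0.000]] (det J = -2.750).
Solving J·Δ = −F gives Δ = (3.500, -4.618).
Then the next iterate is (u, v)₁ = (4.000, -3.618).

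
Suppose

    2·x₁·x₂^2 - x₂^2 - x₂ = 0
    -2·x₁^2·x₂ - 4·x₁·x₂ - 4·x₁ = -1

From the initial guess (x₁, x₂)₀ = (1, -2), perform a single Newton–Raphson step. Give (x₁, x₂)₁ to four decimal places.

(0.2500, -2.0000)

At (1, -2): F = (6.0000, 9.0000).
Jacobian J = [[2·x₂^2, 4·x₁·x₂ - 2·x₂ - 1], [-4·x₁·x₂ - 4·x₂ - 4, -2·x₁^2 - 4·x₁]].
At the point, J = [[8.0000, -5.0000], [12.0000, -6.0000]] (det J = 12.0000).
Solving J·Δ = −F gives Δ = (-0.7500, 0.0000).
Then the next iterate is (x₁, x₂)₁ = (0.2500, -2.0000).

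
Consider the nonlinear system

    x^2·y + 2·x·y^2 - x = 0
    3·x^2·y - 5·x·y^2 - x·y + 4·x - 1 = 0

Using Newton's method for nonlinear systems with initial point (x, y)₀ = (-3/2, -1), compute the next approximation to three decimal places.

(-0.619, -0.973)

At (-3/2, -1): F = (-3.750, -7.750).
Jacobian J = [[2·x·y + 2·y^2 - 1, x^2 + 4·x·y], [6·x·y - 5·y^2 - y + 4, 3·x^2 - 10·x·y - x]].
At the point, J = [[4.000, 8.250], [9.000, -6.750]] (det J = -101.250).
Solving J·Δ = −F gives Δ = (0.881, 0.027).
Then the next iterate is (x, y)₁ = (-0.619, -0.973).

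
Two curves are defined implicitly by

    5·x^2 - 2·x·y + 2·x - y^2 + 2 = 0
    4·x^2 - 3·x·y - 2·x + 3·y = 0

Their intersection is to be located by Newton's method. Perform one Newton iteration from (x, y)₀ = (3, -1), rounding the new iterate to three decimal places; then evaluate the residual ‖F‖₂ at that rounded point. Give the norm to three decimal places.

At (3, -1): F = (58.000, 36.000).
Jacobian J = [[10·x - 2·y + 2, -2·x - 2·y], [8·x - 3·y - 2, -3·x + 3]].
At the point, J = [[34.000, -4.000], [25.000, -6.000]] (det J = -104.000).
Solving J·Δ = −F gives Δ = (-1.962, -2.173).
Then the next iterate is (x, y)₁ = (1.038, -3.173).
Re-evaluating at (1.038, -3.173): F = (5.98244, 2.59550), so ‖F‖₂ = 6.521.

6.521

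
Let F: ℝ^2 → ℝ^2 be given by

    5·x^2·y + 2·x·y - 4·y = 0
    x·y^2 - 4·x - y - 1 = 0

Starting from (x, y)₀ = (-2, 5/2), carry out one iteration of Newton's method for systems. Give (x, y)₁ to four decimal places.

(-1.5000, 1.8750)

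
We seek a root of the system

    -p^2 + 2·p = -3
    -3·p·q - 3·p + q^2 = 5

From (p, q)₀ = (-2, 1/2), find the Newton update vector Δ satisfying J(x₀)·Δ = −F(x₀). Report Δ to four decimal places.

(0.8333, -0.0714)

At (-2, 1/2): F = (-5.0000, 4.2500).
Jacobian J = [[-2·p + 2, 0], [-3·q - 3, -3·p + 2·q]].
At the point, J = [[6.0000, 0.0000], [-4.5000, 7.0000]] (det J = 42.0000).
Solving J·Δ = −F gives Δ = (0.8333, -0.0714).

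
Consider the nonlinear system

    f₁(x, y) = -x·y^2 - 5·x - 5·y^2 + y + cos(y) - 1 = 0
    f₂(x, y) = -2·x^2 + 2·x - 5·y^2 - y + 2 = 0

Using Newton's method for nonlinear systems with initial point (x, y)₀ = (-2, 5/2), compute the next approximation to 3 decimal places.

(-1.021, 1.194)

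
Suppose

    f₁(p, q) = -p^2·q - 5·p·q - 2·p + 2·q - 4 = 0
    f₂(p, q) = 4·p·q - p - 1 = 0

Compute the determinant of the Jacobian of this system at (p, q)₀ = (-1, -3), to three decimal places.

50.000

J = [[-2·p·q - 5·q - 2, -p^2 - 5·p + 2], [4·q - 1, 4·p]].
At the point, J = [[7.000, 6.000], [-13.000, -4.000]].
det J = 50.000.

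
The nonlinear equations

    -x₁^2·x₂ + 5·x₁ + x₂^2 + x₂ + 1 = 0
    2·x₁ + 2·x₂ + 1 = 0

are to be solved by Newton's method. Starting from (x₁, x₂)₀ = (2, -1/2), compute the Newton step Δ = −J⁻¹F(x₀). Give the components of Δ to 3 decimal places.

(-1.886, -0.114)

At (2, -1/2): F = (12.750, 4.000).
Jacobian J = [[-2·x₁·x₂ + 5, -x₁^2 + 2·x₂ + 1], [2, 2]].
At the point, J = [[7.000, -4.000], [2.000, 2.000]] (det J = 22.000).
Solving J·Δ = −F gives Δ = (-1.886, -0.114).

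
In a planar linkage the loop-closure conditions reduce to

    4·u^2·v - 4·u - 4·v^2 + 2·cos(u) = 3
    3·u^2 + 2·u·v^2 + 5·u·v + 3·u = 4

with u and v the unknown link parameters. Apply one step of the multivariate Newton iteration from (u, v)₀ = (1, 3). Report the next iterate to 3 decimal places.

At (1, 3): F = (-29.91940, 35.000).
Jacobian J = [[8·u·v - 2·sin(u) - 4, 4·u^2 - 8·v], [6·u + 2·v^2 + 5·v + 3, 4·u·v + 5·u]].
At the point, J = [[18.31706, -20.000], [42.000, 17.000]] (det J = 1151.38999).
Solving J·Δ = −F gives Δ = (-0.166, -1.648).
Then the next iterate is (u, v)₁ = (0.834, 1.352).

(0.834, 1.352)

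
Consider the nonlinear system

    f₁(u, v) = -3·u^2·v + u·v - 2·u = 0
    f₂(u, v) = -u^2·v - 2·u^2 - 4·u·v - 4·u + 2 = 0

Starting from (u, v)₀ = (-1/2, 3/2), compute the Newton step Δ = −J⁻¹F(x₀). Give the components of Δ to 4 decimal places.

(5.4444, 16.7222)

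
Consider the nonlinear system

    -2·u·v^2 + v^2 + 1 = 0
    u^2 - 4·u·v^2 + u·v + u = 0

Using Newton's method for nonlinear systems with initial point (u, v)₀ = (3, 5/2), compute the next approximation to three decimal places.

(1.964, 1.808)

At (3, 5/2): F = (-30.250, -55.500).
Jacobian J = [[-2·v^2, -4·u·v + 2·v], [2·u - 4·v^2 + v + 1, -8·u·v + u]].
At the point, J = [[-12.500, -25.000], [-15.500, -57.000]] (det J = 325.000).
Solving J·Δ = −F gives Δ = (-1.036, -0.692).
Then the next iterate is (u, v)₁ = (1.964, 1.808).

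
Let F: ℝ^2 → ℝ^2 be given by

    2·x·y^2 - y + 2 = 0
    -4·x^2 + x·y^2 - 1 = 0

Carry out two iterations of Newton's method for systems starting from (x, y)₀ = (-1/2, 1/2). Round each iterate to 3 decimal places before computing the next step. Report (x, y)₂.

(0.285, 4.349)

At (-1/2, 1/2): F = (1.250, -2.125).
Jacobian J = [[2·y^2, 4·x·y - 1], [-8·x + y^2, 2·x·y]].
At the point, J = [[0.500, -2.000], [4.250, -0.500]] (det J = 8.250).
Solving J·Δ = −F gives Δ = (0.591, 0.773).
Then the next iterate is (x, y)₁ = (0.091, 1.273).
Round to (0.091, 1.273) and repeat: F = (1.02194, -0.88566), J = [[3.24106, -0.53663], [0.89253, 0.23169]].
Δ = (0.194, 3.076), so (x, y)₂ = (0.285, 4.349).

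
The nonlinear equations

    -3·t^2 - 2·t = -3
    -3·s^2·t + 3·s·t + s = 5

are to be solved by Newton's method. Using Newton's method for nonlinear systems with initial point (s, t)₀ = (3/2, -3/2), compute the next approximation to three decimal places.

(1.537, -1.393)

At (3/2, -3/2): F = (-0.750, -0.125).
Jacobian J = [[0, -6·t - 2], [-6·s·t + 3·t + 1, -3·s^2 + 3·s]].
At the point, J = [[0.000, 7.000], [10.000, -2.250]] (det J = -70.000).
Solving J·Δ = −F gives Δ = (0.037, 0.107).
Then the next iterate is (s, t)₁ = (1.537, -1.393).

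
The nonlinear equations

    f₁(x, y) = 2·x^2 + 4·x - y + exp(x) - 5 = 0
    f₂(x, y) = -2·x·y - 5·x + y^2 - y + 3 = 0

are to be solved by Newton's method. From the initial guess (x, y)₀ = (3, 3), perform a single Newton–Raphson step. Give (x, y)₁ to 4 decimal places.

(1.5965, -5.5613)

At (3, 3): F = (42.085537, -24.0000).
Jacobian J = [[4·x + exp(x) + 4, -1], [-2·y - 5, -2·x + 2·y - 1]].
At the point, J = [[36.085537, -1.0000], [-11.0000, -1.0000]] (det J = -47.085537).
Solving J·Δ = −F gives Δ = (-1.4035, -8.5613).
Then the next iterate is (x, y)₁ = (1.5965, -5.5613).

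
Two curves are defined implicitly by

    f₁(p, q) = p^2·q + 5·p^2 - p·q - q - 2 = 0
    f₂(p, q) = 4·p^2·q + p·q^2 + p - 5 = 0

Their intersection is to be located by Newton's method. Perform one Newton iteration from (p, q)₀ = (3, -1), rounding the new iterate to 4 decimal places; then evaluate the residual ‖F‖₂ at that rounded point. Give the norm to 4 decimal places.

13.8646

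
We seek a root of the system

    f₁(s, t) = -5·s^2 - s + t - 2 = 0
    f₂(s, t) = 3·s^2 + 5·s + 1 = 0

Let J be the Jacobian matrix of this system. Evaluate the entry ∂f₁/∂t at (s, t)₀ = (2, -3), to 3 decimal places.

1.000

∂f₁/∂t = 1.
At (2, -3) this is 1.000.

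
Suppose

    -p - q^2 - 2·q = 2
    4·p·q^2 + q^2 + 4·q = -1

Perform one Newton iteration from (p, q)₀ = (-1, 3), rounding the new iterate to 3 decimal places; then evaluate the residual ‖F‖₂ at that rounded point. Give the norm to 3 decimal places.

3.825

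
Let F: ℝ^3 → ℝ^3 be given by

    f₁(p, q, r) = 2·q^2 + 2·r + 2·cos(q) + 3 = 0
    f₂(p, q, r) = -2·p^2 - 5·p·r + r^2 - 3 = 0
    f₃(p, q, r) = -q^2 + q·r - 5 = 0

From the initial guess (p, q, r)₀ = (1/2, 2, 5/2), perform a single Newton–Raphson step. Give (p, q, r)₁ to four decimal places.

(0.2808, -0.4953, 2.6285)

At (1/2, 2, 5/2): F = (15.167706, -3.5000, -4.0000).
Jacobian J = [[0, 4·q - 2·sin(q), 2], [-4·p - 5·r, 0, -5·p + 2·r], [0, -2·q + r, q]].
At the point, J = [[0.0000, 6.181405, 2.0000], [-14.5000, 0.0000, 2.5000], [0.0000, -1.5000, 2.0000]] (det J = 222.760749).
Solving J·Δ = −F gives Δ = (-0.2192, -2.4953, 0.1285).
Then the next iterate is (p, q, r)₁ = (0.2808, -0.4953, 2.6285).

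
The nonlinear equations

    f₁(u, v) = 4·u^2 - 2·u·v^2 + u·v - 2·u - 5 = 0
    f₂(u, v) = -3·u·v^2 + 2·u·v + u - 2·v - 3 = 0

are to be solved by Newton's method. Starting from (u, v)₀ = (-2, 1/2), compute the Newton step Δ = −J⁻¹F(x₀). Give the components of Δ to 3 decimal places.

(5.200, 39.300)

At (-2, 1/2): F = (15.000, -6.500).
Jacobian J = [[8·u - 2·v^2 + v - 2, -4·u·v + u], [-3·v^2 + 2·v + 1, -6·u·v + 2·u - 2]].
At the point, J = [[-18.000, 2.000], [1.250, 0.000]] (det J = -2.500).
Solving J·Δ = −F gives Δ = (5.200, 39.300).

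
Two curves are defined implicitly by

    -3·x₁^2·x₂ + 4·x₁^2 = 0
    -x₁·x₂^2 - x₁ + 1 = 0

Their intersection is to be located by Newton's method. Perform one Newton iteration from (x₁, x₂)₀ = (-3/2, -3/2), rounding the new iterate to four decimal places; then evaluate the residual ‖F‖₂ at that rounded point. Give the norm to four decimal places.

6.1190

At (-3/2, -3/2): F = (19.1250, 5.8750).
Jacobian J = [[-6·x₁·x₂ + 8·x₁, -3·x₁^2], [-x₂^2 - 1, -2·x₁·x₂]].
At the point, J = [[-25.5000, -6.7500], [-3.2500, -4.5000]] (det J = 92.8125).
Solving J·Δ = −F gives Δ = (0.5000, 0.9444).
Then the next iterate is (x₁, x₂)₁ = (-1.0000, -0.5556).
Re-evaluating at (-1.0000, -0.5556): F = (5.6668, 2.308691), so ‖F‖₂ = 6.1190.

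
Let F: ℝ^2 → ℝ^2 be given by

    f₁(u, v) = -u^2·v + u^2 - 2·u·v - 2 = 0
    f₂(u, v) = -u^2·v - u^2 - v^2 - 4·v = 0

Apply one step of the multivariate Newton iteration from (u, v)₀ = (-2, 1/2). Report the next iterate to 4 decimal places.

At (-2, 1/2): F = (2.0000, -8.2500).
Jacobian J = [[-2·u·v + 2·u - 2·v, -u^2 - 2·u], [-2·u·v - 2·u, -u^2 - 2·v - 4]].
At the point, J = [[-3.0000, 0.0000], [6.0000, -9.0000]] (det J = 27.0000).
Solving J·Δ = −F gives Δ = (0.6667, -0.4722).
Then the next iterate is (u, v)₁ = (-1.3333, 0.0278).

(-1.3333, 0.0278)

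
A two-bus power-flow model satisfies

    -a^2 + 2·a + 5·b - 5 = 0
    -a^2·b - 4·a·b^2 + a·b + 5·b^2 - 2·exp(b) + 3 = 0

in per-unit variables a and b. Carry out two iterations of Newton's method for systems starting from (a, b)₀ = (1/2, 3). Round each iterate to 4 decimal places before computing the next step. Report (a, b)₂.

(0.8635, 0.6662)

At (1/2, 3): F = (10.7500, -9.421074).
Jacobian J = [[-2·a + 2, 5], [-2·a·b - 4·b^2 + b, -a^2 - 8·a·b + a + 10·b - 2·exp(b)]].
At the point, J = [[1.0000, 5.0000], [-36.0000, -21.921074]] (det J = 158.078926).
Solving J·Δ = −F gives Δ = (1.1927, -2.3885).
Then the next iterate is (a, b)₁ = (1.6927, 0.6115).
Round to (1.6927, 0.6115) and repeat: F = (-1.422333, -2.065552), J = [[-1.3854, 5.0000], [-2.954401, -7.024610]].
Δ = (-0.8292, 0.0547), so (a, b)₂ = (0.8635, 0.6662).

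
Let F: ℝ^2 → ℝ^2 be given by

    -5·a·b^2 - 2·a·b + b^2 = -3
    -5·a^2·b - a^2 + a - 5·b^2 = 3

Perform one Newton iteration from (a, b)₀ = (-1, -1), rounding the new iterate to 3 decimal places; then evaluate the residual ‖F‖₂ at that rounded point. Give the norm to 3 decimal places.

5.033

At (-1, -1): F = (7.000, -5.000).
Jacobian J = [[-5·b^2 - 2·b, -10·a·b - 2·a + 2·b], [-10·a·b - 2·a + 1, -5·a^2 - 10·b]].
At the point, J = [[-3.000, -10.000], [-7.000, 5.000]] (det J = -85.000).
Solving J·Δ = −F gives Δ = (-0.176, 0.753).
Then the next iterate is (a, b)₁ = (-1.176, -0.247).
Re-evaluating at (-1.176, -0.247): F = (2.83880, -4.15605), so ‖F‖₂ = 5.033.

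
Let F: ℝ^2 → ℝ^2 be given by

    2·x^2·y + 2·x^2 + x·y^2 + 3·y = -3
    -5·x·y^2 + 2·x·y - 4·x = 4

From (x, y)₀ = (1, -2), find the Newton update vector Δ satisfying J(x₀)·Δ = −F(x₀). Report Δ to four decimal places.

At (1, -2): F = (-1.0000, -32.0000).
Jacobian J = [[4·x·y + 4·x + y^2, 2·x^2 + 2·x·y + 3], [-5·y^2 + 2·y - 4, -10·x·y + 2·x]].
At the point, J = [[0.0000, 1.0000], [-28.0000, 22.0000]] (det J = 28.0000).
Solving J·Δ = −F gives Δ = (-0.3571, 1.0000).

(-0.3571, 1.0000)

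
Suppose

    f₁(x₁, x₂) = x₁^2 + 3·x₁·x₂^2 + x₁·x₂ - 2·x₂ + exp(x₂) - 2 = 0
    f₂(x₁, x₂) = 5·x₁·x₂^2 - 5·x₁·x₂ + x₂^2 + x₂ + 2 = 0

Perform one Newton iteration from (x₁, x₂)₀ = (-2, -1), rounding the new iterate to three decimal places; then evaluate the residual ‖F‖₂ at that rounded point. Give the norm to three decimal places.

At (-2, -1): F = (0.36788, -18.000).
Jacobian J = [[2·x₁ + 3·x₂^2 + x₂, 6·x₁·x₂ + x₁ + exp(x₂) - 2], [5·x₂^2 - 5·x₂, 10·x₁·x₂ - 5·x₁ + 2·x₂ + 1]].
At the point, J = [[-2.000, 8.36788], [10.000, 29.000]] (det J = -141.67879).
Solving J·Δ = −F gives Δ = (1.138, 0.228).
Then the next iterate is (x₁, x₂)₁ = (-0.862, -0.772).
Re-evaluating at (-0.862, -0.772): F = (-0.12662, -4.07203), so ‖F‖₂ = 4.074.

4.074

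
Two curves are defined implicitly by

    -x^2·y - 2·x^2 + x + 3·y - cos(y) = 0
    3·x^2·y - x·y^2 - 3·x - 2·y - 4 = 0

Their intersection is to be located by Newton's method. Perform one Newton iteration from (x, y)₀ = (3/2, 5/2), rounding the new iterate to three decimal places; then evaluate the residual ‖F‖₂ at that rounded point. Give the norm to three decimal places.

At (3/2, 5/2): F = (-0.32386, -6.000).
Jacobian J = [[-2·x·y - 4·x + 1, -x^2 + sin(y) + 3], [6·x·y - y^2 - 3, 3·x^2 - 2·x·y - 2]].
At the point, J = [[-12.500, 1.34847], [13.250, -2.750]] (det J = 16.50774).
Solving J·Δ = −F gives Δ = (-0.544, -4.803).
Then the next iterate is (x, y)₁ = (0.956, -2.303).
Re-evaluating at (0.956, -2.303): F = (-5.00757, -13.64683), so ‖F‖₂ = 14.537.

14.537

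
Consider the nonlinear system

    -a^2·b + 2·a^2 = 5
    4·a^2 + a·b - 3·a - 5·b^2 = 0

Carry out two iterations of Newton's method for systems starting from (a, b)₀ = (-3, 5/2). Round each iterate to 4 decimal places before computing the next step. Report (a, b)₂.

At (-3, 5/2): F = (-9.5000, 6.2500).
Jacobian J = [[-2·a·b + 4·a, -a^2], [8·a + b - 3, a - 10·b]].
At the point, J = [[3.0000, -9.0000], [-24.5000, -28.0000]] (det J = -304.5000).
Solving J·Δ = −F gives Δ = (1.0583, -0.7028).
Then the next iterate is (a, b)₁ = (-1.9417, 1.7972).
Round to (-1.9417, 1.7972) and repeat: F = (-4.235404, 1.266633), J = [[-0.787554, -3.770199], [-16.7364, -19.9137]].
Δ = (1.8795, -1.5160), so (a, b)₂ = (-0.0622, 0.2812).

(-0.0622, 0.2812)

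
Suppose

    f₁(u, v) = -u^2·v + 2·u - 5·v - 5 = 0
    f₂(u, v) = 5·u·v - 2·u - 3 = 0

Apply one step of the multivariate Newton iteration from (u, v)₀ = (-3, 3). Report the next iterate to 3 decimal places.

(-1.246, 1.720)

At (-3, 3): F = (-53.000, -42.000).
Jacobian J = [[-2·u·v + 2, -u^2 - 5], [5·v - 2, 5·u]].
At the point, J = [[20.000, -14.000], [13.000, -15.000]] (det J = -118.000).
Solving J·Δ = −F gives Δ = (1.754, -1.280).
Then the next iterate is (u, v)₁ = (-1.246, 1.720).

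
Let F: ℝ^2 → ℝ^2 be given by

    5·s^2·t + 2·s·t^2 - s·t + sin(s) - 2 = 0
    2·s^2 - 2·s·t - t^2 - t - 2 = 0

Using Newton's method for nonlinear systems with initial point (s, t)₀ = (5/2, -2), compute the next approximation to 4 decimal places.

At (5/2, -2): F = (-38.901528, 18.5000).
Jacobian J = [[10·s·t + 2·t^2 - t + cos(s), 5·s^2 + 4·s·t - s], [4·s - 2·t, -2·s - 2·t - 1]].
At the point, J = [[-40.801144, 8.7500], [14.0000, -2.0000]] (det J = -40.897713).
Solving J·Δ = −F gives Δ = (-2.0557, -5.1396).
Then the next iterate is (s, t)₁ = (0.4443, -7.1396).

(0.4443, -7.1396)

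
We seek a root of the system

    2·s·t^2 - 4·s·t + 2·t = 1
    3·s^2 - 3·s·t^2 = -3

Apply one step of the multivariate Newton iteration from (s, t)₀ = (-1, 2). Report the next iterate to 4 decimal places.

(1.0000, 3.5000)

At (-1, 2): F = (3.0000, 18.0000).
Jacobian J = [[2·t^2 - 4·t, 4·s·t - 4·s + 2], [6·s - 3·t^2, -6·s·t]].
At the point, J = [[0.0000, -2.0000], [-18.0000, 12.0000]] (det J = -36.0000).
Solving J·Δ = −F gives Δ = (2.0000, 1.5000).
Then the next iterate is (s, t)₁ = (1.0000, 3.5000).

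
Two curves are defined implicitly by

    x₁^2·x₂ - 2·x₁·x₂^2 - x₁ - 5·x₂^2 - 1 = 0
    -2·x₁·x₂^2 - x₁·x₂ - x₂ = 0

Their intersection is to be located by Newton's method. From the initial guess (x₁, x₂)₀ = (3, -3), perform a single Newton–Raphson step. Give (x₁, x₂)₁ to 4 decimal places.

(-14.1186, -9.7119)

At (3, -3): F = (-130.0000, -42.0000).
Jacobian J = [[2·x₁·x₂ - 2·x₂^2 - 1, x₁^2 - 4·x₁·x₂ - 10·x₂], [-2·x₂^2 - x₂, -4·x₁·x₂ - x₁ - 1]].
At the point, J = [[-37.0000, 75.0000], [-15.0000, 32.0000]] (det J = -59.0000).
Solving J·Δ = −F gives Δ = (-17.1186, -6.7119).
Then the next iterate is (x₁, x₂)₁ = (-14.1186, -9.7119).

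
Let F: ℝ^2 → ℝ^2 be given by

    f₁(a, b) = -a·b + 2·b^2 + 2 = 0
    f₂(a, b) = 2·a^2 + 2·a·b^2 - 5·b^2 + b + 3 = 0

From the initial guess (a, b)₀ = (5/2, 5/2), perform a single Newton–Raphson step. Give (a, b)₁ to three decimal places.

At (5/2, 5/2): F = (8.250, 18.000).
Jacobian J = [[-b, -a + 4·b], [4·a + 2·b^2, 4·a·b - 10·b + 1]].
At the point, J = [[-2.500, 7.500], [22.500, 1.000]] (det J = -171.250).
Solving J·Δ = −F gives Δ = (-0.740, -1.347).
Then the next iterate is (a, b)₁ = (1.760, 1.153).

(1.760, 1.153)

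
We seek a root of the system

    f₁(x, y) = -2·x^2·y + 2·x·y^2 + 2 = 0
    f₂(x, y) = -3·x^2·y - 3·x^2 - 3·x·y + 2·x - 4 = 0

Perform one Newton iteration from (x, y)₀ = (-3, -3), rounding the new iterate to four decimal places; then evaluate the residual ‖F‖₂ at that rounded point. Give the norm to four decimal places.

At (-3, -3): F = (2.0000, 17.0000).
Jacobian J = [[-4·x·y + 2·y^2, -2·x^2 + 4·x·y], [-6·x·y - 6·x - 3·y + 2, -3·x^2 - 3·x]].
At the point, J = [[-18.0000, 18.0000], [-25.0000, -18.0000]] (det J = 774.0000).
Solving J·Δ = −F gives Δ = (0.4419, 0.3307).
Then the next iterate is (x, y)₁ = (-2.5581, -2.6693).
Re-evaluating at (-2.5581, -2.6693): F = (0.481378, 3.169866), so ‖F‖₂ = 3.2062.

3.2062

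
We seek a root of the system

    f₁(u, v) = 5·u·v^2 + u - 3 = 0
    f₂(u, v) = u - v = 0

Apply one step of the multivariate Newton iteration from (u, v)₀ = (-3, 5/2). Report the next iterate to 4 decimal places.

(4.3158, 4.3158)

At (-3, 5/2): F = (-99.7500, -5.5000).
Jacobian J = [[5·v^2 + 1, 10·u·v], [1, -1]].
At the point, J = [[32.2500, -75.0000], [1.0000, -1.0000]] (det J = 42.7500).
Solving J·Δ = −F gives Δ = (7.3158, 1.8158).
Then the next iterate is (u, v)₁ = (4.3158, 4.3158).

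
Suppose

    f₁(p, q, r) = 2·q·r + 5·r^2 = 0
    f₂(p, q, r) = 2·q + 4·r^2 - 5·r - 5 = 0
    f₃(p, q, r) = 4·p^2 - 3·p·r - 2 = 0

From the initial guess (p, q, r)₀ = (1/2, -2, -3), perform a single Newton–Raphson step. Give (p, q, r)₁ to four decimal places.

At (1/2, -2, -3): F = (57.0000, 42.0000, 3.5000).
Jacobian J = [[0, 2·r, 2·q + 10·r], [0, 2, 8·r - 5], [8·p - 3·r, 0, -3·p]].
At the point, J = [[0.0000, -6.0000, -34.0000], [0.0000, 2.0000, -29.0000], [13.0000, 0.0000, -1.5000]] (det J = 3146.0000).
Solving J·Δ = −F gives Δ = (-0.0947, 0.9298, 1.5124).
Then the next iterate is (p, q, r)₁ = (0.4053, -1.0702, -1.4876).

(0.4053, -1.0702, -1.4876)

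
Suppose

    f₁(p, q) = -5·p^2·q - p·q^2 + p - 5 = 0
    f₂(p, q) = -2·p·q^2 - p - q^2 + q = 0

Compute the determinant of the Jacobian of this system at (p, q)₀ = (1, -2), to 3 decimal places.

J = [[-10·p·q - q^2 + 1, -5·p^2 - 2·p·q], [-2·q^2 - 1, -4·p·q - 2·q + 1]].
At the point, J = [[17.000, -1.000], [-9.000, 13.000]].
det J = 212.000.

212.000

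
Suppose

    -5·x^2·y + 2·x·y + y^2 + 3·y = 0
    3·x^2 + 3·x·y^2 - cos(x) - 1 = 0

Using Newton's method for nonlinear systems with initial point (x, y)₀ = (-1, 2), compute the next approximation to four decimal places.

At (-1, 2): F = (-4.0000, -10.540302).
Jacobian J = [[-10·x·y + 2·y, -5·x^2 + 2·x + 2·y + 3], [6·x + 3·y^2 + sin(x), 6·x·y]].
At the point, J = [[24.0000, 0.0000], [5.158529, -12.0000]] (det J = -288.0000).
Solving J·Δ = −F gives Δ = (0.1667, -0.8067).
Then the next iterate is (x, y)₁ = (-0.8333, 1.1933).

(-0.8333, 1.1933)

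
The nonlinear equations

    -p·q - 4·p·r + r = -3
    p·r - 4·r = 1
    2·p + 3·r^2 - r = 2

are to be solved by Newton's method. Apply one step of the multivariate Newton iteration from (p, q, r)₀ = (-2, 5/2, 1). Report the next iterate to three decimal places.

(1.471, 7.926, 0.412)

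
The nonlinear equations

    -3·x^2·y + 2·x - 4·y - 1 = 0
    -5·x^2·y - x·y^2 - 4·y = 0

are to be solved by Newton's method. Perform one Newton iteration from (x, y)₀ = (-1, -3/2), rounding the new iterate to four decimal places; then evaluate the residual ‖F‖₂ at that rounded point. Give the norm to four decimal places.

At (-1, -3/2): F = (7.5000, 15.7500).
Jacobian J = [[-6·x·y + 2, -3·x^2 - 4], [-10·x·y - y^2, -5·x^2 - 2·x·y - 4]].
At the point, J = [[-7.0000, -7.0000], [-17.2500, -12.0000]] (det J = -36.7500).
Solving J·Δ = −F gives Δ = (0.5510, 0.5204).
Then the next iterate is (x, y)₁ = (-0.4490, -0.9796).
Re-evaluating at (-0.4490, -0.9796): F = (2.612865, 5.336709), so ‖F‖₂ = 5.9420.

5.9420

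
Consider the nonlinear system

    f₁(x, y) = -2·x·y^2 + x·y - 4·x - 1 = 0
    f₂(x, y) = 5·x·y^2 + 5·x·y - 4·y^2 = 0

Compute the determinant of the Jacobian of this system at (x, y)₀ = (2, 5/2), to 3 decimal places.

227.500

J = [[-2·y^2 + y - 4, -4·x·y + x], [5·y^2 + 5·y, 10·x·y + 5·x - 8·y]].
At the point, J = [[-14.000, -18.000], [43.750, 40.000]].
det J = 227.500.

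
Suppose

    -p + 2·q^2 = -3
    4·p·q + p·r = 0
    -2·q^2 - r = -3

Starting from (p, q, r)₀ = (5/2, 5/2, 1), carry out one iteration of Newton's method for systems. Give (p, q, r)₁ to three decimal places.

(0.316, 0.982, 5.684)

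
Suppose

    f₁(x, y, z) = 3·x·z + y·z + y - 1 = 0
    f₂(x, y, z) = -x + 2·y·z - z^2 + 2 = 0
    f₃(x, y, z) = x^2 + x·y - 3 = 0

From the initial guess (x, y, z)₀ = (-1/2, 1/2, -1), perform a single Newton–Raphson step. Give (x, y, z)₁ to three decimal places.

At (-1/2, 1/2, -1): F = (0.500, 0.500, -3.000).
Jacobian J = [[3·z, z + 1, 3·x + y], [-1, 2·z, 2·y - 2·z], [2·x + y, x, 0]].
At the point, J = [[-3.000, 0.000, -1.000], [-1.000, -2.000, 3.000], [-0.500, -0.500, 0.000]] (det J = -4.000).
Solving J·Δ = −F gives Δ = (1.750, -7.750, -4.750).
Then the next iterate is (x, y, z)₁ = (1.250, -7.250, -5.750).

(1.250, -7.250, -5.750)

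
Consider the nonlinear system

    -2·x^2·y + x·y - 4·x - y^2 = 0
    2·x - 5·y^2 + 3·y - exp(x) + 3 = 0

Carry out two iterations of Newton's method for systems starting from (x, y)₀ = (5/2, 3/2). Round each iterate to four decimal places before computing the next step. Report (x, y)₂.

(-0.4822, 1.5430)

At (5/2, 3/2): F = (-27.2500, -10.932494).
Jacobian J = [[-4·x·y + y - 4, -2·x^2 + x - 2·y], [-exp(x) + 2, -10·y + 3]].
At the point, J = [[-17.5000, -13.0000], [-10.182494, -12.0000]] (det J = 77.627579).
Solving J·Δ = −F gives Δ = (-2.3816, 1.1098).
Then the next iterate is (x, y)₁ = (0.1184, 2.6098).
Round to (0.1184, 2.6098) and repeat: F = (-7.048827, -24.114774), J = [[-2.626201, -5.129237], [0.874306, -23.0980]].
Δ = (-0.6006, -1.0668), so (x, y)₂ = (-0.4822, 1.5430).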